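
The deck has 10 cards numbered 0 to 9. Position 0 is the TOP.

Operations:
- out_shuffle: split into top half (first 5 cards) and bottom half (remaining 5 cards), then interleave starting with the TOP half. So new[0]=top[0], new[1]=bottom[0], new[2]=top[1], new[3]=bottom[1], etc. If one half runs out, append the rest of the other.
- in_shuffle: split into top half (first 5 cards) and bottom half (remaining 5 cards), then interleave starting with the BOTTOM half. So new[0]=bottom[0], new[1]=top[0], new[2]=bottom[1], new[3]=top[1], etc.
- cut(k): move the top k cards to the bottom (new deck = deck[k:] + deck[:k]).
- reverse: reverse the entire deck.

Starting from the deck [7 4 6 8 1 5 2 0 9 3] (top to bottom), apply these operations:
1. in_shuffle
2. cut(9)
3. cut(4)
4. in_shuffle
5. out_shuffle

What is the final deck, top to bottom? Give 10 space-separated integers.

After op 1 (in_shuffle): [5 7 2 4 0 6 9 8 3 1]
After op 2 (cut(9)): [1 5 7 2 4 0 6 9 8 3]
After op 3 (cut(4)): [4 0 6 9 8 3 1 5 7 2]
After op 4 (in_shuffle): [3 4 1 0 5 6 7 9 2 8]
After op 5 (out_shuffle): [3 6 4 7 1 9 0 2 5 8]

Answer: 3 6 4 7 1 9 0 2 5 8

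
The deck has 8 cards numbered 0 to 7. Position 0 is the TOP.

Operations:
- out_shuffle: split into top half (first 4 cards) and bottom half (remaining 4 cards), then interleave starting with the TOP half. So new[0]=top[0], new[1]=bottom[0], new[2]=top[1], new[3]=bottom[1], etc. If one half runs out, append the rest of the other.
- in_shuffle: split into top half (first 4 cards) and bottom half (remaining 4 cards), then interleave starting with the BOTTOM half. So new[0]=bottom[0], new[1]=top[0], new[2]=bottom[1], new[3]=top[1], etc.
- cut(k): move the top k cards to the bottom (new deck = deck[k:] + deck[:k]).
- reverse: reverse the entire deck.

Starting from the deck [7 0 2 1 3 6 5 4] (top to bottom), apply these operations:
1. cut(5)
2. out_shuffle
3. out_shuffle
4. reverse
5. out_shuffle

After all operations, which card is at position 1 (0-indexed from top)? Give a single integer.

After op 1 (cut(5)): [6 5 4 7 0 2 1 3]
After op 2 (out_shuffle): [6 0 5 2 4 1 7 3]
After op 3 (out_shuffle): [6 4 0 1 5 7 2 3]
After op 4 (reverse): [3 2 7 5 1 0 4 6]
After op 5 (out_shuffle): [3 1 2 0 7 4 5 6]
Position 1: card 1.

Answer: 1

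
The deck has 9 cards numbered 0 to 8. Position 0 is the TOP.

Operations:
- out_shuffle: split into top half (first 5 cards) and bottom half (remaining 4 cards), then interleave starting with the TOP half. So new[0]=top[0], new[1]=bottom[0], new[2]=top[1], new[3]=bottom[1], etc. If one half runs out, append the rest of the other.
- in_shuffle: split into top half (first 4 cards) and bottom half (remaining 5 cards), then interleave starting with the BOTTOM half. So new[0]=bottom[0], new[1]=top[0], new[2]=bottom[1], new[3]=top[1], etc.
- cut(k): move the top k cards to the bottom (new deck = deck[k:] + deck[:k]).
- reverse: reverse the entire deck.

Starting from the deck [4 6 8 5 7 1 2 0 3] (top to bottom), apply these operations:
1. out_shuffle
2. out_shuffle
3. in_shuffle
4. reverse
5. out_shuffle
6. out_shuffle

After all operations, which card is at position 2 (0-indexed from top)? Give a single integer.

After op 1 (out_shuffle): [4 1 6 2 8 0 5 3 7]
After op 2 (out_shuffle): [4 0 1 5 6 3 2 7 8]
After op 3 (in_shuffle): [6 4 3 0 2 1 7 5 8]
After op 4 (reverse): [8 5 7 1 2 0 3 4 6]
After op 5 (out_shuffle): [8 0 5 3 7 4 1 6 2]
After op 6 (out_shuffle): [8 4 0 1 5 6 3 2 7]
Position 2: card 0.

Answer: 0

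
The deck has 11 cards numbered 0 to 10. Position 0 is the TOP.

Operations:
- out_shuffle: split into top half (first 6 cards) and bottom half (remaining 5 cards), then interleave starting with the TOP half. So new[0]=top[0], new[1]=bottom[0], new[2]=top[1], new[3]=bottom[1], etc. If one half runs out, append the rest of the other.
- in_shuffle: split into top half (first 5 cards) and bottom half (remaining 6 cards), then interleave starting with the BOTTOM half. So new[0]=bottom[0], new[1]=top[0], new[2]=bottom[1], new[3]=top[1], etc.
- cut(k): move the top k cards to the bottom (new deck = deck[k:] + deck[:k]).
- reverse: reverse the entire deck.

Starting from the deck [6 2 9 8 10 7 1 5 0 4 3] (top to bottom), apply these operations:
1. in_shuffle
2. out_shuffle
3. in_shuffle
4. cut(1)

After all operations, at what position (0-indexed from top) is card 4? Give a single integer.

After op 1 (in_shuffle): [7 6 1 2 5 9 0 8 4 10 3]
After op 2 (out_shuffle): [7 0 6 8 1 4 2 10 5 3 9]
After op 3 (in_shuffle): [4 7 2 0 10 6 5 8 3 1 9]
After op 4 (cut(1)): [7 2 0 10 6 5 8 3 1 9 4]
Card 4 is at position 10.

Answer: 10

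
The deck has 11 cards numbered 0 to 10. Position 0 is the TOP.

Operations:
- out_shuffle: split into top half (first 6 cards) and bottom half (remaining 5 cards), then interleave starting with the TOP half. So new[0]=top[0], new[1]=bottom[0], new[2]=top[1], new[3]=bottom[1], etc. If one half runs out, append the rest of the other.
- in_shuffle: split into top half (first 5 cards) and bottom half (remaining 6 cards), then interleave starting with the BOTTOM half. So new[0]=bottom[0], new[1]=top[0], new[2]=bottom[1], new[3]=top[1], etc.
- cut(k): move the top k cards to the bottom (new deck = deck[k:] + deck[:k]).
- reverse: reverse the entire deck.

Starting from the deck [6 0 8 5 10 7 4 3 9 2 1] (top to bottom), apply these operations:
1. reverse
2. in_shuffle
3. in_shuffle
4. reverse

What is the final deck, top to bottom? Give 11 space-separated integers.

After op 1 (reverse): [1 2 9 3 4 7 10 5 8 0 6]
After op 2 (in_shuffle): [7 1 10 2 5 9 8 3 0 4 6]
After op 3 (in_shuffle): [9 7 8 1 3 10 0 2 4 5 6]
After op 4 (reverse): [6 5 4 2 0 10 3 1 8 7 9]

Answer: 6 5 4 2 0 10 3 1 8 7 9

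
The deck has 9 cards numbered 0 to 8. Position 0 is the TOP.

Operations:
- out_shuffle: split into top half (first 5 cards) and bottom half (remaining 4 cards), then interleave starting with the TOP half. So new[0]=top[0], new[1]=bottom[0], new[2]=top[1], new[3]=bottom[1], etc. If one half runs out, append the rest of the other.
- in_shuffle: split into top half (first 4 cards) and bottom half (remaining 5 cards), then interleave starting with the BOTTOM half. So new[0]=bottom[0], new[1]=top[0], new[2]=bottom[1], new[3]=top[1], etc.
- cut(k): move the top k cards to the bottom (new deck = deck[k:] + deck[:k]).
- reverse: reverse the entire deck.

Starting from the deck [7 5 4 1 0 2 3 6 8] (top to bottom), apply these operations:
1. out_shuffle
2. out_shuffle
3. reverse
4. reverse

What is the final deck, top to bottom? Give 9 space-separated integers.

After op 1 (out_shuffle): [7 2 5 3 4 6 1 8 0]
After op 2 (out_shuffle): [7 6 2 1 5 8 3 0 4]
After op 3 (reverse): [4 0 3 8 5 1 2 6 7]
After op 4 (reverse): [7 6 2 1 5 8 3 0 4]

Answer: 7 6 2 1 5 8 3 0 4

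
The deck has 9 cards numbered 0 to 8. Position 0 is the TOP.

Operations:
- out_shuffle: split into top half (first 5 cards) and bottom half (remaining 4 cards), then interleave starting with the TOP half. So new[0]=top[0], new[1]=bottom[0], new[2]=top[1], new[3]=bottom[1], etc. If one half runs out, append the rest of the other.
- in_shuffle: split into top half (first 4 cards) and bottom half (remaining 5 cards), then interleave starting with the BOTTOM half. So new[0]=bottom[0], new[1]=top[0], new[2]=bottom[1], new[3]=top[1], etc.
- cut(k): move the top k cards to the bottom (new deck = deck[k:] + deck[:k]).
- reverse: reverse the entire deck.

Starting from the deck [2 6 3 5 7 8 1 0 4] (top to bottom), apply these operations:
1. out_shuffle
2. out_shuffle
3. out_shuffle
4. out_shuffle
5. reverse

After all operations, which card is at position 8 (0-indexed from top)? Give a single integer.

After op 1 (out_shuffle): [2 8 6 1 3 0 5 4 7]
After op 2 (out_shuffle): [2 0 8 5 6 4 1 7 3]
After op 3 (out_shuffle): [2 4 0 1 8 7 5 3 6]
After op 4 (out_shuffle): [2 7 4 5 0 3 1 6 8]
After op 5 (reverse): [8 6 1 3 0 5 4 7 2]
Position 8: card 2.

Answer: 2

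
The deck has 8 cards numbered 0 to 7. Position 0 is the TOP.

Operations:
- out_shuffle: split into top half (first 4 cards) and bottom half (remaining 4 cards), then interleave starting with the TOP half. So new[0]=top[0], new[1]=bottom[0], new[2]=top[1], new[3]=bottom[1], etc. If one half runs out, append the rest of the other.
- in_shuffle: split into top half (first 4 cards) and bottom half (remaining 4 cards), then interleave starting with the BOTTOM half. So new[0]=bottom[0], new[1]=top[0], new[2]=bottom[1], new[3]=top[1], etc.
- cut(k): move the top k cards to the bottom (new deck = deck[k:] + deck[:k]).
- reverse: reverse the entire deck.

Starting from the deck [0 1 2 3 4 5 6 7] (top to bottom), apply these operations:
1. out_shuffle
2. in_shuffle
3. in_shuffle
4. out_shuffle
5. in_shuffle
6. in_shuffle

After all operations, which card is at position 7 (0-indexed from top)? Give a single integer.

After op 1 (out_shuffle): [0 4 1 5 2 6 3 7]
After op 2 (in_shuffle): [2 0 6 4 3 1 7 5]
After op 3 (in_shuffle): [3 2 1 0 7 6 5 4]
After op 4 (out_shuffle): [3 7 2 6 1 5 0 4]
After op 5 (in_shuffle): [1 3 5 7 0 2 4 6]
After op 6 (in_shuffle): [0 1 2 3 4 5 6 7]
Position 7: card 7.

Answer: 7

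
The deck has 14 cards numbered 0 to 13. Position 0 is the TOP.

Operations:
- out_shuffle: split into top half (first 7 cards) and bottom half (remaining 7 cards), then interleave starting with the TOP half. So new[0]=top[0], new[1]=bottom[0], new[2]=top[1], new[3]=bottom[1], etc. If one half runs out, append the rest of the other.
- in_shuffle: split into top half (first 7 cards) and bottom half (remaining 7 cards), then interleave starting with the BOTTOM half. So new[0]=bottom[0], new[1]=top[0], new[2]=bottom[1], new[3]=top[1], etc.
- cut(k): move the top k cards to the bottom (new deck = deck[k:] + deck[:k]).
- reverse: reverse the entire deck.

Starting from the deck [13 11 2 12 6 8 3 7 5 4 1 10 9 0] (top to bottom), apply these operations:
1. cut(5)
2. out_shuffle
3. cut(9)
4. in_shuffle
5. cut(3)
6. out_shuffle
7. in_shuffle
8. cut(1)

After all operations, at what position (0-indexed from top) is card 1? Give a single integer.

After op 1 (cut(5)): [8 3 7 5 4 1 10 9 0 13 11 2 12 6]
After op 2 (out_shuffle): [8 9 3 0 7 13 5 11 4 2 1 12 10 6]
After op 3 (cut(9)): [2 1 12 10 6 8 9 3 0 7 13 5 11 4]
After op 4 (in_shuffle): [3 2 0 1 7 12 13 10 5 6 11 8 4 9]
After op 5 (cut(3)): [1 7 12 13 10 5 6 11 8 4 9 3 2 0]
After op 6 (out_shuffle): [1 11 7 8 12 4 13 9 10 3 5 2 6 0]
After op 7 (in_shuffle): [9 1 10 11 3 7 5 8 2 12 6 4 0 13]
After op 8 (cut(1)): [1 10 11 3 7 5 8 2 12 6 4 0 13 9]
Card 1 is at position 0.

Answer: 0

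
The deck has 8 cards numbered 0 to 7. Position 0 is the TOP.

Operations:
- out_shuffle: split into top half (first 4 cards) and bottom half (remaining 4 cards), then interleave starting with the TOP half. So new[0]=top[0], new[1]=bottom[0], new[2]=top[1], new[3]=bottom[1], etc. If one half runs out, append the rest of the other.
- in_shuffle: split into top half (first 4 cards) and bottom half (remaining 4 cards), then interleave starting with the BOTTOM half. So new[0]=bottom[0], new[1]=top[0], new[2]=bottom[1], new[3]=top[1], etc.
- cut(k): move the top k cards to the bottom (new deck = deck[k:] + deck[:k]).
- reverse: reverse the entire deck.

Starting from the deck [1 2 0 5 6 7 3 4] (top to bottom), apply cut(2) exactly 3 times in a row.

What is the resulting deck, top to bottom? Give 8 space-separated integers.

After op 1 (cut(2)): [0 5 6 7 3 4 1 2]
After op 2 (cut(2)): [6 7 3 4 1 2 0 5]
After op 3 (cut(2)): [3 4 1 2 0 5 6 7]

Answer: 3 4 1 2 0 5 6 7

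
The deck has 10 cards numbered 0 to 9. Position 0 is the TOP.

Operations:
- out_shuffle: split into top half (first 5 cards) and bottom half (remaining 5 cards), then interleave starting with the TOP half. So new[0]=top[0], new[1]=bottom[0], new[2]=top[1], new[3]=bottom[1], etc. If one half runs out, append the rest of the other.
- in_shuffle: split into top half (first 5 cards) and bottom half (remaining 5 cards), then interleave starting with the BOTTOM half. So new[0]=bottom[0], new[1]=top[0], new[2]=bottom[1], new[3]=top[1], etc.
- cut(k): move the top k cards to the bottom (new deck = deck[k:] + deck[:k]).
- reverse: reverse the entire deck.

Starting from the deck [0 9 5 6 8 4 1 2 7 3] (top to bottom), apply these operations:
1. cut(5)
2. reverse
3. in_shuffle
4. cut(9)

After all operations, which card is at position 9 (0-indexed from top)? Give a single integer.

Answer: 4

Derivation:
After op 1 (cut(5)): [4 1 2 7 3 0 9 5 6 8]
After op 2 (reverse): [8 6 5 9 0 3 7 2 1 4]
After op 3 (in_shuffle): [3 8 7 6 2 5 1 9 4 0]
After op 4 (cut(9)): [0 3 8 7 6 2 5 1 9 4]
Position 9: card 4.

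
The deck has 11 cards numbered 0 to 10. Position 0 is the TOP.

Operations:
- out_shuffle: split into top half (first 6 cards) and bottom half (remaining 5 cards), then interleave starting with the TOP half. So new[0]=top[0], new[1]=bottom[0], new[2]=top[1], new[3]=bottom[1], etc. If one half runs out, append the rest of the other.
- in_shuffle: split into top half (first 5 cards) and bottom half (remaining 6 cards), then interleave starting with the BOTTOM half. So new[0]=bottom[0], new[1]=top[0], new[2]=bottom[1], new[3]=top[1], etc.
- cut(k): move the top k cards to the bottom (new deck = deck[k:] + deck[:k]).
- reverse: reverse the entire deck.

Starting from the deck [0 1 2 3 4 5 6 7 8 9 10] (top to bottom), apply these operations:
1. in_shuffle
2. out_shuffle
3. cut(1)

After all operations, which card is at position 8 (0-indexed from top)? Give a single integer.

After op 1 (in_shuffle): [5 0 6 1 7 2 8 3 9 4 10]
After op 2 (out_shuffle): [5 8 0 3 6 9 1 4 7 10 2]
After op 3 (cut(1)): [8 0 3 6 9 1 4 7 10 2 5]
Position 8: card 10.

Answer: 10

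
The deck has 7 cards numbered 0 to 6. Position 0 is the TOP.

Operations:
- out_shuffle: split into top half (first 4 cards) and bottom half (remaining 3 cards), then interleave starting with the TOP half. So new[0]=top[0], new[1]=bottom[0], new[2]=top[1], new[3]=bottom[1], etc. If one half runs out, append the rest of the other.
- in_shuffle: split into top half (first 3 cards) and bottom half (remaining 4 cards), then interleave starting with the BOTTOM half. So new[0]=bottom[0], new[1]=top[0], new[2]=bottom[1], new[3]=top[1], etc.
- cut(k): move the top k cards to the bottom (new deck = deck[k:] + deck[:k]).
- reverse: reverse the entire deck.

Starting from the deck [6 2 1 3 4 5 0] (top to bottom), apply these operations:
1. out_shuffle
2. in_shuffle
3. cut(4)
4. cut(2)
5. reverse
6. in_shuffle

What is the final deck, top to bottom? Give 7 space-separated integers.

Answer: 1 2 6 0 5 4 3

Derivation:
After op 1 (out_shuffle): [6 4 2 5 1 0 3]
After op 2 (in_shuffle): [5 6 1 4 0 2 3]
After op 3 (cut(4)): [0 2 3 5 6 1 4]
After op 4 (cut(2)): [3 5 6 1 4 0 2]
After op 5 (reverse): [2 0 4 1 6 5 3]
After op 6 (in_shuffle): [1 2 6 0 5 4 3]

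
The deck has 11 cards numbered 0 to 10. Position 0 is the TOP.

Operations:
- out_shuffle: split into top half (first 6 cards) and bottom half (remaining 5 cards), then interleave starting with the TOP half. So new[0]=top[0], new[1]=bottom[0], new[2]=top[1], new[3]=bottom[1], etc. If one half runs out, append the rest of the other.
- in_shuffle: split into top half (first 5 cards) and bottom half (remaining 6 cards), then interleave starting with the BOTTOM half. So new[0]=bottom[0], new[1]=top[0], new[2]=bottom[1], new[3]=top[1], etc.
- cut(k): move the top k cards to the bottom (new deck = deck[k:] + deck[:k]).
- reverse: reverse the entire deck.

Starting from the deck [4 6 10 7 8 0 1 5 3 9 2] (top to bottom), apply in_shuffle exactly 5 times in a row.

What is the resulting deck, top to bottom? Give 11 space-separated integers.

Answer: 9 3 5 1 0 8 7 10 6 4 2

Derivation:
After op 1 (in_shuffle): [0 4 1 6 5 10 3 7 9 8 2]
After op 2 (in_shuffle): [10 0 3 4 7 1 9 6 8 5 2]
After op 3 (in_shuffle): [1 10 9 0 6 3 8 4 5 7 2]
After op 4 (in_shuffle): [3 1 8 10 4 9 5 0 7 6 2]
After op 5 (in_shuffle): [9 3 5 1 0 8 7 10 6 4 2]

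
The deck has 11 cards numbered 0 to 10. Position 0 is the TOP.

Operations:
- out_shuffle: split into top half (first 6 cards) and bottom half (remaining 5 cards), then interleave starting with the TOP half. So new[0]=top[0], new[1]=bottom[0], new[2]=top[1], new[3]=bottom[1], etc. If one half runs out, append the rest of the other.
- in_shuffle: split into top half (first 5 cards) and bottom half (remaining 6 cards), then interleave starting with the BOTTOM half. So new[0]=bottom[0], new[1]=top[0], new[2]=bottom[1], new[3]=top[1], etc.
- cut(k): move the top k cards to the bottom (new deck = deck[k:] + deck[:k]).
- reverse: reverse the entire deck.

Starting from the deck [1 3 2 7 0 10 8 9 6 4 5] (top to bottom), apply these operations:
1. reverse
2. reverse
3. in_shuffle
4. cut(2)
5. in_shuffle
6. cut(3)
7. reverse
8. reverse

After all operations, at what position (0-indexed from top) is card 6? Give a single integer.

After op 1 (reverse): [5 4 6 9 8 10 0 7 2 3 1]
After op 2 (reverse): [1 3 2 7 0 10 8 9 6 4 5]
After op 3 (in_shuffle): [10 1 8 3 9 2 6 7 4 0 5]
After op 4 (cut(2)): [8 3 9 2 6 7 4 0 5 10 1]
After op 5 (in_shuffle): [7 8 4 3 0 9 5 2 10 6 1]
After op 6 (cut(3)): [3 0 9 5 2 10 6 1 7 8 4]
After op 7 (reverse): [4 8 7 1 6 10 2 5 9 0 3]
After op 8 (reverse): [3 0 9 5 2 10 6 1 7 8 4]
Card 6 is at position 6.

Answer: 6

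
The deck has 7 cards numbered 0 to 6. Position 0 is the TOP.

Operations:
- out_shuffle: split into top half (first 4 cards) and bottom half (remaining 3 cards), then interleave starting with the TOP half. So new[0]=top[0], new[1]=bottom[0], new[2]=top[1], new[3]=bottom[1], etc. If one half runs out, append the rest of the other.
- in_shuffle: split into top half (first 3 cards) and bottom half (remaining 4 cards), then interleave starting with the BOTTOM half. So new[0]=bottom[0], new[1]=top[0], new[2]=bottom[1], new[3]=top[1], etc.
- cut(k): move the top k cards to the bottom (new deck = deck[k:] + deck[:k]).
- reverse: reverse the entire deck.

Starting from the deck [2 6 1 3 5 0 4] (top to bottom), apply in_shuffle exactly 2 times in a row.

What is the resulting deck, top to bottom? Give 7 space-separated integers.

Answer: 6 3 0 2 1 5 4

Derivation:
After op 1 (in_shuffle): [3 2 5 6 0 1 4]
After op 2 (in_shuffle): [6 3 0 2 1 5 4]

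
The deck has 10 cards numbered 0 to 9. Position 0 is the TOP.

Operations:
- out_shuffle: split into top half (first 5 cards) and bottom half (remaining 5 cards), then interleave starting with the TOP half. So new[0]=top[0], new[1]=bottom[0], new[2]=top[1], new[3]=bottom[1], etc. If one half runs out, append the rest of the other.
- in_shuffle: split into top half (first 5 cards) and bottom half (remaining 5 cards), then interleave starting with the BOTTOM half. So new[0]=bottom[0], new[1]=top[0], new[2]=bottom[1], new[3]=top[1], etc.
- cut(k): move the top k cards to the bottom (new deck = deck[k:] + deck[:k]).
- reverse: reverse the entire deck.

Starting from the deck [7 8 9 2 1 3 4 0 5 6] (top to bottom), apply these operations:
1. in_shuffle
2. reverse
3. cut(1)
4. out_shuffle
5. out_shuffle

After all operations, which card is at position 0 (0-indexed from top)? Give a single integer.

Answer: 6

Derivation:
After op 1 (in_shuffle): [3 7 4 8 0 9 5 2 6 1]
After op 2 (reverse): [1 6 2 5 9 0 8 4 7 3]
After op 3 (cut(1)): [6 2 5 9 0 8 4 7 3 1]
After op 4 (out_shuffle): [6 8 2 4 5 7 9 3 0 1]
After op 5 (out_shuffle): [6 7 8 9 2 3 4 0 5 1]
Position 0: card 6.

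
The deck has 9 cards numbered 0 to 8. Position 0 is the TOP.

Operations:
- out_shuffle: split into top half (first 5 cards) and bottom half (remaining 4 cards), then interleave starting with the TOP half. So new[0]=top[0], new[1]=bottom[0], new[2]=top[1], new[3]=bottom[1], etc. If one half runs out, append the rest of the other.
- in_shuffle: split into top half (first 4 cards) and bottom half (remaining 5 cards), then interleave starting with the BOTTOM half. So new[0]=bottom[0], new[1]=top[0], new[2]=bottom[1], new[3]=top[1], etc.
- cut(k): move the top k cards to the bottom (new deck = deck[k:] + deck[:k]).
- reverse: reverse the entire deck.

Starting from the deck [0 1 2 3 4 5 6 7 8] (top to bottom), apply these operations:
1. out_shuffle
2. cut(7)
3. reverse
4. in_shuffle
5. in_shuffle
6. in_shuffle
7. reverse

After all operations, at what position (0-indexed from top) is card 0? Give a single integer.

Answer: 7

Derivation:
After op 1 (out_shuffle): [0 5 1 6 2 7 3 8 4]
After op 2 (cut(7)): [8 4 0 5 1 6 2 7 3]
After op 3 (reverse): [3 7 2 6 1 5 0 4 8]
After op 4 (in_shuffle): [1 3 5 7 0 2 4 6 8]
After op 5 (in_shuffle): [0 1 2 3 4 5 6 7 8]
After op 6 (in_shuffle): [4 0 5 1 6 2 7 3 8]
After op 7 (reverse): [8 3 7 2 6 1 5 0 4]
Card 0 is at position 7.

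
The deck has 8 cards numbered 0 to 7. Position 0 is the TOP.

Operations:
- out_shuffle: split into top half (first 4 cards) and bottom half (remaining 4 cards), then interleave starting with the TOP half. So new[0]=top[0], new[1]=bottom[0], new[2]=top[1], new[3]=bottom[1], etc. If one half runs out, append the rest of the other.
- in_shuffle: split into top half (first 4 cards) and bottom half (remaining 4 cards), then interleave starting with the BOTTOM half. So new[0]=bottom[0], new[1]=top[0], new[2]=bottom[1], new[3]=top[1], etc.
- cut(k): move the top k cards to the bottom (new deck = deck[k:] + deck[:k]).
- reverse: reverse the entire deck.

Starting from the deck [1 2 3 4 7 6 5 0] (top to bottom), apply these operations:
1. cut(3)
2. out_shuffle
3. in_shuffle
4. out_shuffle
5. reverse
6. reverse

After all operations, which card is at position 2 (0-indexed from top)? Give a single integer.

After op 1 (cut(3)): [4 7 6 5 0 1 2 3]
After op 2 (out_shuffle): [4 0 7 1 6 2 5 3]
After op 3 (in_shuffle): [6 4 2 0 5 7 3 1]
After op 4 (out_shuffle): [6 5 4 7 2 3 0 1]
After op 5 (reverse): [1 0 3 2 7 4 5 6]
After op 6 (reverse): [6 5 4 7 2 3 0 1]
Position 2: card 4.

Answer: 4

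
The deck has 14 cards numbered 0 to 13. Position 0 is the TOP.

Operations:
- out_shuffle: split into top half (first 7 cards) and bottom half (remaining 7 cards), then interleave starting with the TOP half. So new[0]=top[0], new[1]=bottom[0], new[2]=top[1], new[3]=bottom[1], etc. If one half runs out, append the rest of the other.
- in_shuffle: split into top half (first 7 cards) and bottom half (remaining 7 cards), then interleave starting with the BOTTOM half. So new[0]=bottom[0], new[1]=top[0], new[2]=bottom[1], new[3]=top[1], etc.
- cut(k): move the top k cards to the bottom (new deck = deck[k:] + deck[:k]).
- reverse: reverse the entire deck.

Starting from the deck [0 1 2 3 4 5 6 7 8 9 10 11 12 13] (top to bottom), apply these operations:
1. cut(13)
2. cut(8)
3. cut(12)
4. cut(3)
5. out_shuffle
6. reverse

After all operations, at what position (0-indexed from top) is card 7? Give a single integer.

Answer: 0

Derivation:
After op 1 (cut(13)): [13 0 1 2 3 4 5 6 7 8 9 10 11 12]
After op 2 (cut(8)): [7 8 9 10 11 12 13 0 1 2 3 4 5 6]
After op 3 (cut(12)): [5 6 7 8 9 10 11 12 13 0 1 2 3 4]
After op 4 (cut(3)): [8 9 10 11 12 13 0 1 2 3 4 5 6 7]
After op 5 (out_shuffle): [8 1 9 2 10 3 11 4 12 5 13 6 0 7]
After op 6 (reverse): [7 0 6 13 5 12 4 11 3 10 2 9 1 8]
Card 7 is at position 0.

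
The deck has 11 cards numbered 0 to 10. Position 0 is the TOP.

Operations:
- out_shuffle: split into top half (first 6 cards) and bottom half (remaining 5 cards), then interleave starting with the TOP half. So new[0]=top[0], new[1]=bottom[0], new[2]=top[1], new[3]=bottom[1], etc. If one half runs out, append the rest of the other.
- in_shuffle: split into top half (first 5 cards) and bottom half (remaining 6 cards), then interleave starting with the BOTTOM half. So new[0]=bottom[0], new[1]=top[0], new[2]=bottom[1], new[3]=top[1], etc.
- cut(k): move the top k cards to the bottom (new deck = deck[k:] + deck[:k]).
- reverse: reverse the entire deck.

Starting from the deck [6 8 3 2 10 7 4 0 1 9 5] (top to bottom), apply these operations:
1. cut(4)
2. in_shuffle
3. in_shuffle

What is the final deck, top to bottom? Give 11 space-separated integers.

Answer: 4 9 8 10 0 5 3 7 1 6 2

Derivation:
After op 1 (cut(4)): [10 7 4 0 1 9 5 6 8 3 2]
After op 2 (in_shuffle): [9 10 5 7 6 4 8 0 3 1 2]
After op 3 (in_shuffle): [4 9 8 10 0 5 3 7 1 6 2]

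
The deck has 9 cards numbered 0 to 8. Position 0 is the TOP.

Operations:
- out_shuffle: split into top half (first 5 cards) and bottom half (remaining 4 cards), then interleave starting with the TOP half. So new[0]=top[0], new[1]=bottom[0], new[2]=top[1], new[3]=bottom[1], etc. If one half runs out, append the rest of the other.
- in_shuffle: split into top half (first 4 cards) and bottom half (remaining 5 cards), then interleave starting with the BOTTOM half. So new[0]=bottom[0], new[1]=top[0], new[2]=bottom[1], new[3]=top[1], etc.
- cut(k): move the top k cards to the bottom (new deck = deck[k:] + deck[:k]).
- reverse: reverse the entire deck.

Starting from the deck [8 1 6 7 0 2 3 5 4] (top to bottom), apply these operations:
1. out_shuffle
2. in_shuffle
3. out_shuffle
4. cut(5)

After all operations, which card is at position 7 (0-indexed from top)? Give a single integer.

Answer: 4

Derivation:
After op 1 (out_shuffle): [8 2 1 3 6 5 7 4 0]
After op 2 (in_shuffle): [6 8 5 2 7 1 4 3 0]
After op 3 (out_shuffle): [6 1 8 4 5 3 2 0 7]
After op 4 (cut(5)): [3 2 0 7 6 1 8 4 5]
Position 7: card 4.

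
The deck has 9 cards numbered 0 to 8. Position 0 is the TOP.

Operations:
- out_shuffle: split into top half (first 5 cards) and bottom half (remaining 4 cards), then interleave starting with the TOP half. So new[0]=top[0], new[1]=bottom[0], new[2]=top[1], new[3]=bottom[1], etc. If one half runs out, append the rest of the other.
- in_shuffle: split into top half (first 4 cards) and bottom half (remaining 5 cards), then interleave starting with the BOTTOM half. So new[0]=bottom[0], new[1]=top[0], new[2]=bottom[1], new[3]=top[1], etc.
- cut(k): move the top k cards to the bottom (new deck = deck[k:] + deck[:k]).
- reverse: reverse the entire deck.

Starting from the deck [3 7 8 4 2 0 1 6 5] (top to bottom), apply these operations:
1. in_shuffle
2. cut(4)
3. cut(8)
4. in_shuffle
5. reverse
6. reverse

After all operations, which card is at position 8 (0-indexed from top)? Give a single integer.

After op 1 (in_shuffle): [2 3 0 7 1 8 6 4 5]
After op 2 (cut(4)): [1 8 6 4 5 2 3 0 7]
After op 3 (cut(8)): [7 1 8 6 4 5 2 3 0]
After op 4 (in_shuffle): [4 7 5 1 2 8 3 6 0]
After op 5 (reverse): [0 6 3 8 2 1 5 7 4]
After op 6 (reverse): [4 7 5 1 2 8 3 6 0]
Position 8: card 0.

Answer: 0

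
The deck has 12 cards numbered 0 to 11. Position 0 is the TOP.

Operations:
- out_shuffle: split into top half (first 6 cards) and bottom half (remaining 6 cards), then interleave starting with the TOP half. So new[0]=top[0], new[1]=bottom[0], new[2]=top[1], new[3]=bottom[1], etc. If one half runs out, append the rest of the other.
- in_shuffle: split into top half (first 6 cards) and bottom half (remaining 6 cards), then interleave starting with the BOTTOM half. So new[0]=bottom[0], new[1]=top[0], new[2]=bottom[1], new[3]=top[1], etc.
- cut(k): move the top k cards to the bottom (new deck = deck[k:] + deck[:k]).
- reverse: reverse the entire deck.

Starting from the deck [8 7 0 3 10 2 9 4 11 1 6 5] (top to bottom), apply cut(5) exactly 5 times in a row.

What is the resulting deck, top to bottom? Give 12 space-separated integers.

After op 1 (cut(5)): [2 9 4 11 1 6 5 8 7 0 3 10]
After op 2 (cut(5)): [6 5 8 7 0 3 10 2 9 4 11 1]
After op 3 (cut(5)): [3 10 2 9 4 11 1 6 5 8 7 0]
After op 4 (cut(5)): [11 1 6 5 8 7 0 3 10 2 9 4]
After op 5 (cut(5)): [7 0 3 10 2 9 4 11 1 6 5 8]

Answer: 7 0 3 10 2 9 4 11 1 6 5 8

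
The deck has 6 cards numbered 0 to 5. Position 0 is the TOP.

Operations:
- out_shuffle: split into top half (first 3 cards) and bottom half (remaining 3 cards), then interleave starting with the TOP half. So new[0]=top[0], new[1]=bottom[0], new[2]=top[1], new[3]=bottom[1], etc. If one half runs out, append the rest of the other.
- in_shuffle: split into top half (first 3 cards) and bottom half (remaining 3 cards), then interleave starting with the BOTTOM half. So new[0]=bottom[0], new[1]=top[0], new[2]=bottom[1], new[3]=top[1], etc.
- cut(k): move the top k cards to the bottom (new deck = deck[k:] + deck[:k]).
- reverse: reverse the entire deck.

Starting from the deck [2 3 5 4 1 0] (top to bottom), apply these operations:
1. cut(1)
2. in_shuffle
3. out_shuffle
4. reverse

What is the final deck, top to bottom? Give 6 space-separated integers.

Answer: 4 0 2 3 5 1

Derivation:
After op 1 (cut(1)): [3 5 4 1 0 2]
After op 2 (in_shuffle): [1 3 0 5 2 4]
After op 3 (out_shuffle): [1 5 3 2 0 4]
After op 4 (reverse): [4 0 2 3 5 1]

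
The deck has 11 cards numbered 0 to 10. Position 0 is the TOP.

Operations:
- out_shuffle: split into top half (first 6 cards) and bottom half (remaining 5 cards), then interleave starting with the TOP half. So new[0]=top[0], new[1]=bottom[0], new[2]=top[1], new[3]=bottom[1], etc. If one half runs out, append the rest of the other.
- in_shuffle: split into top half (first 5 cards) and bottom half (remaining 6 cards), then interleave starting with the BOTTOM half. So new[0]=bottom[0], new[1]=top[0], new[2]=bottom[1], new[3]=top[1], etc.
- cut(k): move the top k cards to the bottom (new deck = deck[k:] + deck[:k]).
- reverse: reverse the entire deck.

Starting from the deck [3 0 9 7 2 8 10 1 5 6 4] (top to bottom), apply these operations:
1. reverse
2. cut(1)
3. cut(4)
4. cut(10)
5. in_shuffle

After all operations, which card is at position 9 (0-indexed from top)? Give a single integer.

After op 1 (reverse): [4 6 5 1 10 8 2 7 9 0 3]
After op 2 (cut(1)): [6 5 1 10 8 2 7 9 0 3 4]
After op 3 (cut(4)): [8 2 7 9 0 3 4 6 5 1 10]
After op 4 (cut(10)): [10 8 2 7 9 0 3 4 6 5 1]
After op 5 (in_shuffle): [0 10 3 8 4 2 6 7 5 9 1]
Position 9: card 9.

Answer: 9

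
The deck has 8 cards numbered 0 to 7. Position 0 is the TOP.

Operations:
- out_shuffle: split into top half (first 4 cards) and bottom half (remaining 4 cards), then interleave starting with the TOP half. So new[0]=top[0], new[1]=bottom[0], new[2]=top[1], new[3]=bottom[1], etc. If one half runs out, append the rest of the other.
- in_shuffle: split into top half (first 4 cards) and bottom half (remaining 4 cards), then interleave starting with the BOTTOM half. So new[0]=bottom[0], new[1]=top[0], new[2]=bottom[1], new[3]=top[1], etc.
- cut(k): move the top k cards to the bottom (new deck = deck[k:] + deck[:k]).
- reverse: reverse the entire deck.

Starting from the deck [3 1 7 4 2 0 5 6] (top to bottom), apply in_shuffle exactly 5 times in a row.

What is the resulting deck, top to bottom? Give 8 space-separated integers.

After op 1 (in_shuffle): [2 3 0 1 5 7 6 4]
After op 2 (in_shuffle): [5 2 7 3 6 0 4 1]
After op 3 (in_shuffle): [6 5 0 2 4 7 1 3]
After op 4 (in_shuffle): [4 6 7 5 1 0 3 2]
After op 5 (in_shuffle): [1 4 0 6 3 7 2 5]

Answer: 1 4 0 6 3 7 2 5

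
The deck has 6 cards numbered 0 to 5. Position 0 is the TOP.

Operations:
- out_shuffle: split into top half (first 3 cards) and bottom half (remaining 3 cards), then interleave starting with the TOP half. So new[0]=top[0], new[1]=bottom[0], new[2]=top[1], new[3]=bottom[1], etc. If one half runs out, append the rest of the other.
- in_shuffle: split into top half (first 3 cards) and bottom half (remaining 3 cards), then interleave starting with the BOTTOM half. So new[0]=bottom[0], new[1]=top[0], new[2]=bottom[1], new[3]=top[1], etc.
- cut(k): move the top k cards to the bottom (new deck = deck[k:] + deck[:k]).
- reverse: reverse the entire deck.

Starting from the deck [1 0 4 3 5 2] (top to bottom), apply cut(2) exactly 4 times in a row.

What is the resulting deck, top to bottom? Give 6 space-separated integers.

Answer: 4 3 5 2 1 0

Derivation:
After op 1 (cut(2)): [4 3 5 2 1 0]
After op 2 (cut(2)): [5 2 1 0 4 3]
After op 3 (cut(2)): [1 0 4 3 5 2]
After op 4 (cut(2)): [4 3 5 2 1 0]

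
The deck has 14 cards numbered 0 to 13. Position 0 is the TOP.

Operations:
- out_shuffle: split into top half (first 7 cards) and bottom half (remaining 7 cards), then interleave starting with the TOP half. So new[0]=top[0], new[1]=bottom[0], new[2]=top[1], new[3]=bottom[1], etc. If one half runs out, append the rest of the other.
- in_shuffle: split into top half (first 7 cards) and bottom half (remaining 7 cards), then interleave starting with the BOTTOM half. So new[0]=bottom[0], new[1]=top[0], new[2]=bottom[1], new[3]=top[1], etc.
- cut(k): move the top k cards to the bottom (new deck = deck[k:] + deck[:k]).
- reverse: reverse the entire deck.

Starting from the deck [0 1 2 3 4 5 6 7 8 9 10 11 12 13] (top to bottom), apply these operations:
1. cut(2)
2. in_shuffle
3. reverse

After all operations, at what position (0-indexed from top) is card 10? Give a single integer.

After op 1 (cut(2)): [2 3 4 5 6 7 8 9 10 11 12 13 0 1]
After op 2 (in_shuffle): [9 2 10 3 11 4 12 5 13 6 0 7 1 8]
After op 3 (reverse): [8 1 7 0 6 13 5 12 4 11 3 10 2 9]
Card 10 is at position 11.

Answer: 11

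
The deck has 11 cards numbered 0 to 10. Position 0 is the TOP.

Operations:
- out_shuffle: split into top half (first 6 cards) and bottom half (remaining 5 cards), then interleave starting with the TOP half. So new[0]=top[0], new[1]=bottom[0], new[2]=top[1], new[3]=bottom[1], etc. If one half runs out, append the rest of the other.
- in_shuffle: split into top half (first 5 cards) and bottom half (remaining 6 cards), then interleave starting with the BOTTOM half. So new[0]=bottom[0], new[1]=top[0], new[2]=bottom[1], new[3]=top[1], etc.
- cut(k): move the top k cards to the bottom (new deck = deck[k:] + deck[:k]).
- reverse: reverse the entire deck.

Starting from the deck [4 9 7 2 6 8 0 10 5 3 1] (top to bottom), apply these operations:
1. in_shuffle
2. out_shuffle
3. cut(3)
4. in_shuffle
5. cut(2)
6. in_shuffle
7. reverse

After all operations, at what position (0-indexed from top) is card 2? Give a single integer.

Answer: 0

Derivation:
After op 1 (in_shuffle): [8 4 0 9 10 7 5 2 3 6 1]
After op 2 (out_shuffle): [8 5 4 2 0 3 9 6 10 1 7]
After op 3 (cut(3)): [2 0 3 9 6 10 1 7 8 5 4]
After op 4 (in_shuffle): [10 2 1 0 7 3 8 9 5 6 4]
After op 5 (cut(2)): [1 0 7 3 8 9 5 6 4 10 2]
After op 6 (in_shuffle): [9 1 5 0 6 7 4 3 10 8 2]
After op 7 (reverse): [2 8 10 3 4 7 6 0 5 1 9]
Card 2 is at position 0.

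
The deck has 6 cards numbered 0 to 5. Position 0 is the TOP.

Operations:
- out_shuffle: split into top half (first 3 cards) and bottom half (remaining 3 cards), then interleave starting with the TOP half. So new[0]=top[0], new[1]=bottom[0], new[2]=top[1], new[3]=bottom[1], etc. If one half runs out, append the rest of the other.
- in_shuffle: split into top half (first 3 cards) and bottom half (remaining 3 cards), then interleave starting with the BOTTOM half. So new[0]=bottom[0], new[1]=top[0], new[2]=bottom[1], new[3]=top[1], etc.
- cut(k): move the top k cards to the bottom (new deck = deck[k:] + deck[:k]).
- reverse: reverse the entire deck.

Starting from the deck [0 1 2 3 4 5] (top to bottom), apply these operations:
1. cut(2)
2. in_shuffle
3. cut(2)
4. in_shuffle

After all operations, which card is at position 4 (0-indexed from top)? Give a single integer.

Answer: 2

Derivation:
After op 1 (cut(2)): [2 3 4 5 0 1]
After op 2 (in_shuffle): [5 2 0 3 1 4]
After op 3 (cut(2)): [0 3 1 4 5 2]
After op 4 (in_shuffle): [4 0 5 3 2 1]
Position 4: card 2.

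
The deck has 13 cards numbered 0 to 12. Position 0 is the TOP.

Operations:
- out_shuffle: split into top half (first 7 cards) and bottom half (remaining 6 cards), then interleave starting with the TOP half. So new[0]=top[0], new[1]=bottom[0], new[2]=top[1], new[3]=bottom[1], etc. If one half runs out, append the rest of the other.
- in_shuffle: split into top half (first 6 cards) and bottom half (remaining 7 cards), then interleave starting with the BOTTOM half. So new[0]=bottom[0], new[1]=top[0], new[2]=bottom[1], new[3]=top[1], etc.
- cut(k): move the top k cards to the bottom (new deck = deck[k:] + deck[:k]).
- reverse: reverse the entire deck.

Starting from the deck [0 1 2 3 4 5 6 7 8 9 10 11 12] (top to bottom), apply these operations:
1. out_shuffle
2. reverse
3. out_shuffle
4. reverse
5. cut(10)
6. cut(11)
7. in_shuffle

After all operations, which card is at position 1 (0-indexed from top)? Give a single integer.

After op 1 (out_shuffle): [0 7 1 8 2 9 3 10 4 11 5 12 6]
After op 2 (reverse): [6 12 5 11 4 10 3 9 2 8 1 7 0]
After op 3 (out_shuffle): [6 9 12 2 5 8 11 1 4 7 10 0 3]
After op 4 (reverse): [3 0 10 7 4 1 11 8 5 2 12 9 6]
After op 5 (cut(10)): [12 9 6 3 0 10 7 4 1 11 8 5 2]
After op 6 (cut(11)): [5 2 12 9 6 3 0 10 7 4 1 11 8]
After op 7 (in_shuffle): [0 5 10 2 7 12 4 9 1 6 11 3 8]
Position 1: card 5.

Answer: 5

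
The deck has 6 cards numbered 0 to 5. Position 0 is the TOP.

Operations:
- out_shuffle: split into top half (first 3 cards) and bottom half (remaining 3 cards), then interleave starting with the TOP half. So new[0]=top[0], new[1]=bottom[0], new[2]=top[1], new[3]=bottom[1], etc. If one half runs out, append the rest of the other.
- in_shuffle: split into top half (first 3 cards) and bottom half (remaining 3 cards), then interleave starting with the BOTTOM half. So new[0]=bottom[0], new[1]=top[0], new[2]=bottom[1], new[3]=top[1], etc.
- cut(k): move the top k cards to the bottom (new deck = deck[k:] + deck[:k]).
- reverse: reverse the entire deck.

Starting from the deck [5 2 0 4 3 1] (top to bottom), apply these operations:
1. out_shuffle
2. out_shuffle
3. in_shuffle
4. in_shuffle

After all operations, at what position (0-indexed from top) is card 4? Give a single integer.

Answer: 4

Derivation:
After op 1 (out_shuffle): [5 4 2 3 0 1]
After op 2 (out_shuffle): [5 3 4 0 2 1]
After op 3 (in_shuffle): [0 5 2 3 1 4]
After op 4 (in_shuffle): [3 0 1 5 4 2]
Card 4 is at position 4.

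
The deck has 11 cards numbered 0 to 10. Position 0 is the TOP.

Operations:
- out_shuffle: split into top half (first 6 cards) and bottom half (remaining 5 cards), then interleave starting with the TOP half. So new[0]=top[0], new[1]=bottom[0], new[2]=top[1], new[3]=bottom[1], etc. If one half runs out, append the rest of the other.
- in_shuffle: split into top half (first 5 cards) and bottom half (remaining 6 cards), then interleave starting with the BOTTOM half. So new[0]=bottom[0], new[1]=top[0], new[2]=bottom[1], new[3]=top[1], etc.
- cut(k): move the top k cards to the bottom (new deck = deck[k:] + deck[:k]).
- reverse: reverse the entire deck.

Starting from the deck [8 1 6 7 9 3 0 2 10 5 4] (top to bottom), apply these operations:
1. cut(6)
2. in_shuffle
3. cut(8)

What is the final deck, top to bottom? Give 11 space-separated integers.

Answer: 9 4 3 8 0 1 2 6 10 7 5

Derivation:
After op 1 (cut(6)): [0 2 10 5 4 8 1 6 7 9 3]
After op 2 (in_shuffle): [8 0 1 2 6 10 7 5 9 4 3]
After op 3 (cut(8)): [9 4 3 8 0 1 2 6 10 7 5]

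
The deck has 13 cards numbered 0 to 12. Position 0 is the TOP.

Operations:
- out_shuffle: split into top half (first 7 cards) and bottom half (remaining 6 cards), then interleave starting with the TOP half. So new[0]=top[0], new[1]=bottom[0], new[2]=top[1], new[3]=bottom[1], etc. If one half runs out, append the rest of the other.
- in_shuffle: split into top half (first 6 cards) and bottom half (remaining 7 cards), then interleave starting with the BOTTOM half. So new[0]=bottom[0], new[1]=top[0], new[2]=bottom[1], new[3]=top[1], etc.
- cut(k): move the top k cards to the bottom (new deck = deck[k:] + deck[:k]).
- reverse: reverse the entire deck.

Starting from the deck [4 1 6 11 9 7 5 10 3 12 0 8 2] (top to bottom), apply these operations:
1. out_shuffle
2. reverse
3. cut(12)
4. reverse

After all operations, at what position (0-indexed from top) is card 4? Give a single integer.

Answer: 12

Derivation:
After op 1 (out_shuffle): [4 10 1 3 6 12 11 0 9 8 7 2 5]
After op 2 (reverse): [5 2 7 8 9 0 11 12 6 3 1 10 4]
After op 3 (cut(12)): [4 5 2 7 8 9 0 11 12 6 3 1 10]
After op 4 (reverse): [10 1 3 6 12 11 0 9 8 7 2 5 4]
Card 4 is at position 12.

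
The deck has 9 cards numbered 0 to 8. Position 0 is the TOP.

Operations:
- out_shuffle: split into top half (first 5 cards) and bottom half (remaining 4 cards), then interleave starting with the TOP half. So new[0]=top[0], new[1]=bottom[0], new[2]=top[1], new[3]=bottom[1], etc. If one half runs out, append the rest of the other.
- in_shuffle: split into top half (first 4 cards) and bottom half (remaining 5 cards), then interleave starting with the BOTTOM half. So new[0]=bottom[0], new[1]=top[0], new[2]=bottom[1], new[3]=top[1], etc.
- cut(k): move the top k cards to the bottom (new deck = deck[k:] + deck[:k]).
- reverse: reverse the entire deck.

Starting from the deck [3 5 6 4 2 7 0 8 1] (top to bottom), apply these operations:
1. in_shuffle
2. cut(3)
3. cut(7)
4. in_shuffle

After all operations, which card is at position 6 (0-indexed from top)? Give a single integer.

Answer: 1

Derivation:
After op 1 (in_shuffle): [2 3 7 5 0 6 8 4 1]
After op 2 (cut(3)): [5 0 6 8 4 1 2 3 7]
After op 3 (cut(7)): [3 7 5 0 6 8 4 1 2]
After op 4 (in_shuffle): [6 3 8 7 4 5 1 0 2]
Position 6: card 1.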